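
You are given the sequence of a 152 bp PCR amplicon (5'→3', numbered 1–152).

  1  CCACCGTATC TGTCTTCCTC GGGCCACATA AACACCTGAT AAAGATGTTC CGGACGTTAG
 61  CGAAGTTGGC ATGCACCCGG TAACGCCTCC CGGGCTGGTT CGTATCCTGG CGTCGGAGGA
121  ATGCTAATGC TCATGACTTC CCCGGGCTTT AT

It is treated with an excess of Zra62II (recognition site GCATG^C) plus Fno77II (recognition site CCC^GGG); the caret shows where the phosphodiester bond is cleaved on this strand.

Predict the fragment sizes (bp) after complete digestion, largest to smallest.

The Zra62II site (GCATGC) starts at position 69.
Zra62II cuts after base 5 of each site (before the last base), so after position 73.
Fno77II sites (CCCGGG) start at positions 89, 141.
Fno77II cuts after base 3 of each site, so after positions 91, 143.
Combined cut positions: 73, 91, 143.
Linear molecule, 3 cuts → 4 fragments:
  1–73 → 73 bp
  74–91 → 18 bp
  92–143 → 52 bp
  144–152 → 9 bp
Sorted largest to smallest: 73, 52, 18, 9 bp.

73, 52, 18, 9 bp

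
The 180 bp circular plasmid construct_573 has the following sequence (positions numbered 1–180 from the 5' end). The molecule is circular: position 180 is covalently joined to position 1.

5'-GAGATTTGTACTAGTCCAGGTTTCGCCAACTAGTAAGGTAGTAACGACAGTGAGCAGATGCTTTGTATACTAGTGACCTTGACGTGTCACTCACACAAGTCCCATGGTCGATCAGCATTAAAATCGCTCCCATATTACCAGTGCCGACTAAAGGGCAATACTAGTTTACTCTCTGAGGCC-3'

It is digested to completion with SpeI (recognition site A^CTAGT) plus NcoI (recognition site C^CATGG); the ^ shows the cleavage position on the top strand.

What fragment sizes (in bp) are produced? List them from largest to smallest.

58, 40, 33, 30, 19 bp

SpeI sites (ACTAGT) start at positions 10, 29, 69, 160.
SpeI cuts after the first base of each site, so after positions 10, 29, 69, 160.
The NcoI site (CCATGG) starts at position 102.
NcoI cuts after the first base of each site, so after position 102.
Combined cut positions: 10, 29, 69, 102, 160.
Circular molecule, 5 cuts → 5 fragments:
  11–29 → 19 bp
  30–69 → 40 bp
  70–102 → 33 bp
  103–160 → 58 bp
  161–180 then 1–10 → 20 + 10 = 30 bp
Sorted largest to smallest: 58, 40, 33, 30, 19 bp.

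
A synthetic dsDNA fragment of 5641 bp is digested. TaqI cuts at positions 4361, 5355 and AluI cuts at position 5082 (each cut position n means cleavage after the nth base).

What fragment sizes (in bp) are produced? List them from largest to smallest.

Combined cut positions (sorted): 4361, 5082, 5355.
Linear molecule, 3 cuts → 4 fragments:
  4361 − 0 = 4361 bp
  5082 − 4361 = 721 bp
  5355 − 5082 = 273 bp
  5641 − 5355 = 286 bp
Sorted largest to smallest: 4361, 721, 286, 273 bp.

4361, 721, 286, 273 bp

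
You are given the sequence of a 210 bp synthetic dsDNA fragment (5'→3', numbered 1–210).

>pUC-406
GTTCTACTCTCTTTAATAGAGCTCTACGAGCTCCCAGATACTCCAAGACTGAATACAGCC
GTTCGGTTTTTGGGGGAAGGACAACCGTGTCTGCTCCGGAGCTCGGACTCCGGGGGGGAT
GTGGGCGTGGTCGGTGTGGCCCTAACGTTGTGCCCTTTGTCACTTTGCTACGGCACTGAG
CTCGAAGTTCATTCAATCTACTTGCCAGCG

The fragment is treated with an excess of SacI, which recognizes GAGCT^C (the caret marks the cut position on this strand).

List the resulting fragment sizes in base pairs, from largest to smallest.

79, 71, 28, 23, 9 bp

SacI sites (GAGCTC) start at positions 19, 28, 99, 178.
SacI cuts after base 5 of each site (before the last base), so after positions 23, 32, 103, 182.
Linear molecule, 4 cuts → 5 fragments:
  1–23 → 23 bp
  24–32 → 9 bp
  33–103 → 71 bp
  104–182 → 79 bp
  183–210 → 28 bp
Sorted largest to smallest: 79, 71, 28, 23, 9 bp.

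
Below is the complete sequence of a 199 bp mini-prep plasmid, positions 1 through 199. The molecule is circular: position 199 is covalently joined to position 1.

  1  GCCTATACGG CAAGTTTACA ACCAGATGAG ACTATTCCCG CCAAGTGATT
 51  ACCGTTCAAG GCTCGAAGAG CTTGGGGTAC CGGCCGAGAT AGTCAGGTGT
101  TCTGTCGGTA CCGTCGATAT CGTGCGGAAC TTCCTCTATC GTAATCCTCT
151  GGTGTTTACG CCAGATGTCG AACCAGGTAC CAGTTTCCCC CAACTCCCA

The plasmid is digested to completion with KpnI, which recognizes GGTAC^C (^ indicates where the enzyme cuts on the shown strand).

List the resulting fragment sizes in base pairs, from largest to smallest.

99, 69, 31 bp

KpnI sites (GGTACC) start at positions 76, 107, 176.
KpnI cuts after base 5 of each site (before the last base), so after positions 80, 111, 180.
Circular molecule, 3 cuts → 3 fragments:
  81–111 → 31 bp
  112–180 → 69 bp
  181–199 then 1–80 → 19 + 80 = 99 bp
Sorted largest to smallest: 99, 69, 31 bp.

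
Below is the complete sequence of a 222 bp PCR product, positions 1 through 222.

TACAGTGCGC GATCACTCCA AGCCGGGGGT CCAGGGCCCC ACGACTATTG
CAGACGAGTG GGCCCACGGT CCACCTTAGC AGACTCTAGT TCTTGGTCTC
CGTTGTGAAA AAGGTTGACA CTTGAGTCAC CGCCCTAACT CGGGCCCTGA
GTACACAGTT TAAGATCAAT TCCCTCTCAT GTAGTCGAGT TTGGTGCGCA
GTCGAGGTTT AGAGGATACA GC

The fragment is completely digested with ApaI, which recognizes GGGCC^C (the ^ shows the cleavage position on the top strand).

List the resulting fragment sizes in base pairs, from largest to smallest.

ApaI sites (GGGCCC) start at positions 34, 60, 142.
ApaI cuts after base 5 of each site (before the last base), so after positions 38, 64, 146.
Linear molecule, 3 cuts → 4 fragments:
  1–38 → 38 bp
  39–64 → 26 bp
  65–146 → 82 bp
  147–222 → 76 bp
Sorted largest to smallest: 82, 76, 38, 26 bp.

82, 76, 38, 26 bp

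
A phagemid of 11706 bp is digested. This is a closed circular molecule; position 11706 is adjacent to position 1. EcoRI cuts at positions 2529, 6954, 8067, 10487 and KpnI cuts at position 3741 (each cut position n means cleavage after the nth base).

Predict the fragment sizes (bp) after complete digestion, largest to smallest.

3748, 3213, 2420, 1212, 1113 bp

Combined cut positions (sorted): 2529, 3741, 6954, 8067, 10487.
Circular molecule, 5 cuts → 5 fragments:
  3741 − 2529 = 1212 bp
  6954 − 3741 = 3213 bp
  8067 − 6954 = 1113 bp
  10487 − 8067 = 2420 bp
  wrap: 11706 − 10487 + 2529 = 3748 bp
Sorted largest to smallest: 3748, 3213, 2420, 1212, 1113 bp.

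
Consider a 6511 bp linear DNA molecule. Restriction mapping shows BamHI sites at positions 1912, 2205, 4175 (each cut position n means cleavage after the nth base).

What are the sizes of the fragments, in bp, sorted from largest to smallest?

2336, 1970, 1912, 293 bp

Linear molecule, 3 cuts → 4 fragments:
  1912 − 0 = 1912 bp
  2205 − 1912 = 293 bp
  4175 − 2205 = 1970 bp
  6511 − 4175 = 2336 bp
Sorted largest to smallest: 2336, 1970, 1912, 293 bp.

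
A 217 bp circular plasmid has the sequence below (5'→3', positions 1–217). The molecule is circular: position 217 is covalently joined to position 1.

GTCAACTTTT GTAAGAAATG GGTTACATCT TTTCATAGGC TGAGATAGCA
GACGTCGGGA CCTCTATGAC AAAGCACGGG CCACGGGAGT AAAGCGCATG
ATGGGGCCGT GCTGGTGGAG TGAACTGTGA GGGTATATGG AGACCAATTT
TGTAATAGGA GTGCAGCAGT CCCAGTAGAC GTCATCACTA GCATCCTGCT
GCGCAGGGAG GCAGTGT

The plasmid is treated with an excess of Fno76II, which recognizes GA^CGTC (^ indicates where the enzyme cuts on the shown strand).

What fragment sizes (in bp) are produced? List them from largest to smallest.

127, 90 bp

Fno76II sites (GACGTC) start at positions 51, 178.
Fno76II cuts after base 2 of each site, so after positions 52, 179.
Circular molecule, 2 cuts → 2 fragments:
  53–179 → 127 bp
  180–217 then 1–52 → 38 + 52 = 90 bp
Sorted largest to smallest: 127, 90 bp.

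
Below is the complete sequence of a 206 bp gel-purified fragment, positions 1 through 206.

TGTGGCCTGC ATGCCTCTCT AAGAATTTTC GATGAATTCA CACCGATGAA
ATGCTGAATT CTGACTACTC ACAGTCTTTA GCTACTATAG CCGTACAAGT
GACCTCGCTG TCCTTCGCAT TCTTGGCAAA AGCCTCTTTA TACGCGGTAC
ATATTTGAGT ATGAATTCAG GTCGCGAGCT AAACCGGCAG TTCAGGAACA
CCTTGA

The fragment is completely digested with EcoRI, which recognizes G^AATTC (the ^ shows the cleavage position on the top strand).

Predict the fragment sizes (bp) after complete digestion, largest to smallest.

EcoRI sites (GAATTC) start at positions 34, 56, 163.
EcoRI cuts after the first base of each site, so after positions 34, 56, 163.
Linear molecule, 3 cuts → 4 fragments:
  1–34 → 34 bp
  35–56 → 22 bp
  57–163 → 107 bp
  164–206 → 43 bp
Sorted largest to smallest: 107, 43, 34, 22 bp.

107, 43, 34, 22 bp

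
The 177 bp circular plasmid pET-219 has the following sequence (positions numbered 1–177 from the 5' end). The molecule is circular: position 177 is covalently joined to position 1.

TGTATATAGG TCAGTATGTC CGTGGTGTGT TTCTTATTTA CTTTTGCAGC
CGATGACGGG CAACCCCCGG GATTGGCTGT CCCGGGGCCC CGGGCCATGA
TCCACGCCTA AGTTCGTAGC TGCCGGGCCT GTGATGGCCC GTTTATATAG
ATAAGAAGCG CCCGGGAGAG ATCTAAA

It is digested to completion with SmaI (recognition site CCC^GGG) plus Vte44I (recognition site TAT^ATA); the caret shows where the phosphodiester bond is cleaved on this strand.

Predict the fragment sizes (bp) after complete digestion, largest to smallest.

SmaI sites (CCCGGG) start at positions 66, 81, 89, 161.
SmaI cuts after base 3 of each site, so after positions 68, 83, 91, 163.
Vte44I sites (TATATA) start at positions 3, 144.
Vte44I cuts after base 3 of each site, so after positions 5, 146.
Combined cut positions: 5, 68, 83, 91, 146, 163.
Circular molecule, 6 cuts → 6 fragments:
  6–68 → 63 bp
  69–83 → 15 bp
  84–91 → 8 bp
  92–146 → 55 bp
  147–163 → 17 bp
  164–177 then 1–5 → 14 + 5 = 19 bp
Sorted largest to smallest: 63, 55, 19, 17, 15, 8 bp.

63, 55, 19, 17, 15, 8 bp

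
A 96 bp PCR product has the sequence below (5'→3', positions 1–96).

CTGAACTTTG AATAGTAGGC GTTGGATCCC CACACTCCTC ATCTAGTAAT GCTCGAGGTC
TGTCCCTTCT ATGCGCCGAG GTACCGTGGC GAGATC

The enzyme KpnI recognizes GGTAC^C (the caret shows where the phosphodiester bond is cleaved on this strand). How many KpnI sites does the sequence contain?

GGTACC occurs starting at position 80.
KpnI cuts at 1 site.

1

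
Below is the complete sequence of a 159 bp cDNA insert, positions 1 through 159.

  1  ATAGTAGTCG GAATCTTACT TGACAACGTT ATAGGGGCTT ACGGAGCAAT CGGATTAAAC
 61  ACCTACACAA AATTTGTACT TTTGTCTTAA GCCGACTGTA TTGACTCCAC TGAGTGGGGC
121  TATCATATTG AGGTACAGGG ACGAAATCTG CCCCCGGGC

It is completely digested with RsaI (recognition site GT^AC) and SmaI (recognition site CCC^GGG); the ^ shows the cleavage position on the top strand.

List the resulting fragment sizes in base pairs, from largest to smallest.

RsaI sites (GTAC) start at positions 76, 133.
RsaI cuts after base 2 of each site, so after positions 77, 134.
The SmaI site (CCCGGG) starts at position 153.
SmaI cuts after base 3 of each site, so after position 155.
Combined cut positions: 77, 134, 155.
Linear molecule, 3 cuts → 4 fragments:
  1–77 → 77 bp
  78–134 → 57 bp
  135–155 → 21 bp
  156–159 → 4 bp
Sorted largest to smallest: 77, 57, 21, 4 bp.

77, 57, 21, 4 bp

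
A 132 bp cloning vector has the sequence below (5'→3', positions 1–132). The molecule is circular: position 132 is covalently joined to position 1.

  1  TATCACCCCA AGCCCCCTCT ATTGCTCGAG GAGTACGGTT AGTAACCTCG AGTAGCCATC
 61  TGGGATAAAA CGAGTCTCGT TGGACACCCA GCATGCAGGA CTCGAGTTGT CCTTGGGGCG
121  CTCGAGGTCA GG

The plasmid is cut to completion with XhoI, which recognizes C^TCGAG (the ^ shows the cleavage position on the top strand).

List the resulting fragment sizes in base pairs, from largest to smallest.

54, 36, 22, 20 bp

XhoI sites (CTCGAG) start at positions 25, 47, 101, 121.
XhoI cuts after the first base of each site, so after positions 25, 47, 101, 121.
Circular molecule, 4 cuts → 4 fragments:
  26–47 → 22 bp
  48–101 → 54 bp
  102–121 → 20 bp
  122–132 then 1–25 → 11 + 25 = 36 bp
Sorted largest to smallest: 54, 36, 22, 20 bp.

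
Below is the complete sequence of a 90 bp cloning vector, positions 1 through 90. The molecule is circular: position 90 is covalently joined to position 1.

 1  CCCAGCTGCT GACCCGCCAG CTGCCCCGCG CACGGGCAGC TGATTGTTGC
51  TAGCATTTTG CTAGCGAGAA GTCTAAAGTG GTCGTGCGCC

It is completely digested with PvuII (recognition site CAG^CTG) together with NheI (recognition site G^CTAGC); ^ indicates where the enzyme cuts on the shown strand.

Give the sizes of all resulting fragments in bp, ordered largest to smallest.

PvuII sites (CAGCTG) start at positions 3, 18, 37.
PvuII cuts after base 3 of each site, so after positions 5, 20, 39.
NheI sites (GCTAGC) start at positions 49, 60.
NheI cuts after the first base of each site, so after positions 49, 60.
Combined cut positions: 5, 20, 39, 49, 60.
Circular molecule, 5 cuts → 5 fragments:
  6–20 → 15 bp
  21–39 → 19 bp
  40–49 → 10 bp
  50–60 → 11 bp
  61–90 then 1–5 → 30 + 5 = 35 bp
Sorted largest to smallest: 35, 19, 15, 11, 10 bp.

35, 19, 15, 11, 10 bp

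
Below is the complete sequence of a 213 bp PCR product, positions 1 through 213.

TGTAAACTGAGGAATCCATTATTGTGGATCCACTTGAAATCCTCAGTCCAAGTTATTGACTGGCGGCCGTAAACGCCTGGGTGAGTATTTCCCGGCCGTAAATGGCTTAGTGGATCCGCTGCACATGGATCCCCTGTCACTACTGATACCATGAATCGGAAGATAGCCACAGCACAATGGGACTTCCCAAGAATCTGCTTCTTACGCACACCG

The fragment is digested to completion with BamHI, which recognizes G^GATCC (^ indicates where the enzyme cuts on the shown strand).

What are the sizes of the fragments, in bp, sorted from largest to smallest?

BamHI sites (GGATCC) start at positions 26, 112, 127.
BamHI cuts after the first base of each site, so after positions 26, 112, 127.
Linear molecule, 3 cuts → 4 fragments:
  1–26 → 26 bp
  27–112 → 86 bp
  113–127 → 15 bp
  128–213 → 86 bp
Sorted largest to smallest: 86, 86, 26, 15 bp.

86, 86, 26, 15 bp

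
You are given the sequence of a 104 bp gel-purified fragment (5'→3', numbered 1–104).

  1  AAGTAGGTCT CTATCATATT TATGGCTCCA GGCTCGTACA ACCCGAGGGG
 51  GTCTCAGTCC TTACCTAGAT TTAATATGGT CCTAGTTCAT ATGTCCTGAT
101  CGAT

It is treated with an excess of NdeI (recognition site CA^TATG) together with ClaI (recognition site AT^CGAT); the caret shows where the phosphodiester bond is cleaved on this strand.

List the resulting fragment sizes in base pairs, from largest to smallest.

89, 11, 4 bp

The NdeI site (CATATG) starts at position 88.
NdeI cuts after base 2 of each site, so after position 89.
The ClaI site (ATCGAT) starts at position 99.
ClaI cuts after base 2 of each site, so after position 100.
Combined cut positions: 89, 100.
Linear molecule, 2 cuts → 3 fragments:
  1–89 → 89 bp
  90–100 → 11 bp
  101–104 → 4 bp
Sorted largest to smallest: 89, 11, 4 bp.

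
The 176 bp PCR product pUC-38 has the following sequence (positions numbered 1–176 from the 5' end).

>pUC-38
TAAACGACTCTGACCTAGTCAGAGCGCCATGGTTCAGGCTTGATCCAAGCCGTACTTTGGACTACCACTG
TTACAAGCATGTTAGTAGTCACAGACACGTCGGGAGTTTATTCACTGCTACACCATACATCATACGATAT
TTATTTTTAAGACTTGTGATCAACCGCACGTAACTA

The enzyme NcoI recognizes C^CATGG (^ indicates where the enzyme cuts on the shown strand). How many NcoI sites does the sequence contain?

1

CCATGG occurs starting at position 27.
NcoI cuts at 1 site.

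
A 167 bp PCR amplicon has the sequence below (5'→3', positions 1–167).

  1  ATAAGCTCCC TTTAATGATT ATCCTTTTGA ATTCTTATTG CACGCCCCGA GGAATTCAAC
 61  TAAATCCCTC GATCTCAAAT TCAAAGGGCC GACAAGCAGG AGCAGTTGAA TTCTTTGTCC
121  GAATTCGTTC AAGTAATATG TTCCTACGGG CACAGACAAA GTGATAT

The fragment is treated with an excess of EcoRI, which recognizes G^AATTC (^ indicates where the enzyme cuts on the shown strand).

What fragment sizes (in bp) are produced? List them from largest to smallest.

56, 46, 29, 23, 13 bp

EcoRI sites (GAATTC) start at positions 29, 52, 108, 121.
EcoRI cuts after the first base of each site, so after positions 29, 52, 108, 121.
Linear molecule, 4 cuts → 5 fragments:
  1–29 → 29 bp
  30–52 → 23 bp
  53–108 → 56 bp
  109–121 → 13 bp
  122–167 → 46 bp
Sorted largest to smallest: 56, 46, 29, 23, 13 bp.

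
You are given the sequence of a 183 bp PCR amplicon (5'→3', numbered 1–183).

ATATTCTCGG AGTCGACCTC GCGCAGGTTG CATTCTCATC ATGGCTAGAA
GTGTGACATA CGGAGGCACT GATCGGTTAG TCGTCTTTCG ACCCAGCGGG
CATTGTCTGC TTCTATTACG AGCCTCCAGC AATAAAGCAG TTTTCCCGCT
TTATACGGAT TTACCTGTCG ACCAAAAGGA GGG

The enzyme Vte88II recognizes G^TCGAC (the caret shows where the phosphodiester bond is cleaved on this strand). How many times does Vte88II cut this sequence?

2

GTCGAC occurs starting at positions 12, 167.
Vte88II cuts at 2 sites.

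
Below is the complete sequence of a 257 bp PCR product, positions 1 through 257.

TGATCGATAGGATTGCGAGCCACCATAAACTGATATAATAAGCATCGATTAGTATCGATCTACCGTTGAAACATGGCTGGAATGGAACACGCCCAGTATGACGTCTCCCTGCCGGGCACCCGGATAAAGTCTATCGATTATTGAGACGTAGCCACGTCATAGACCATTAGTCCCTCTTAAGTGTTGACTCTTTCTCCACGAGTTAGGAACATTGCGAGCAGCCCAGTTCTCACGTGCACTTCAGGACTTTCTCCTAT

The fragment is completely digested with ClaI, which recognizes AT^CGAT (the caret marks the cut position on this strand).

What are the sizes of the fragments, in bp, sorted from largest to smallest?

ClaI sites (ATCGAT) start at positions 3, 44, 54, 133.
ClaI cuts after base 2 of each site, so after positions 4, 45, 55, 134.
Linear molecule, 4 cuts → 5 fragments:
  1–4 → 4 bp
  5–45 → 41 bp
  46–55 → 10 bp
  56–134 → 79 bp
  135–257 → 123 bp
Sorted largest to smallest: 123, 79, 41, 10, 4 bp.

123, 79, 41, 10, 4 bp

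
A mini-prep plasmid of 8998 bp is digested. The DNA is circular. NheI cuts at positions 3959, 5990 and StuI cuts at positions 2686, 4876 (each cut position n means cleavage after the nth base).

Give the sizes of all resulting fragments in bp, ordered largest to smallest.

Combined cut positions (sorted): 2686, 3959, 4876, 5990.
Circular molecule, 4 cuts → 4 fragments:
  3959 − 2686 = 1273 bp
  4876 − 3959 = 917 bp
  5990 − 4876 = 1114 bp
  wrap: 8998 − 5990 + 2686 = 5694 bp
Sorted largest to smallest: 5694, 1273, 1114, 917 bp.

5694, 1273, 1114, 917 bp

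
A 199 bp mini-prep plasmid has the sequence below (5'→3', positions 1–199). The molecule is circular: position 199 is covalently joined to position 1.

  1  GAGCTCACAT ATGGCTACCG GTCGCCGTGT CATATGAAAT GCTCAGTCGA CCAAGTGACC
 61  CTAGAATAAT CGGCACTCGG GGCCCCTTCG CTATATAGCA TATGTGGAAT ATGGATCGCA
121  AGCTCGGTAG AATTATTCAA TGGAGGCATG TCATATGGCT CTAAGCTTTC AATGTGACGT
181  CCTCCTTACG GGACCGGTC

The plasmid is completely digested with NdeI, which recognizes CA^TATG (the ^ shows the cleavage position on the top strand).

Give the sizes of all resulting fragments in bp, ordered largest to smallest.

68, 55, 53, 23 bp

NdeI sites (CATATG) start at positions 8, 31, 99, 152.
NdeI cuts after base 2 of each site, so after positions 9, 32, 100, 153.
Circular molecule, 4 cuts → 4 fragments:
  10–32 → 23 bp
  33–100 → 68 bp
  101–153 → 53 bp
  154–199 then 1–9 → 46 + 9 = 55 bp
Sorted largest to smallest: 68, 55, 53, 23 bp.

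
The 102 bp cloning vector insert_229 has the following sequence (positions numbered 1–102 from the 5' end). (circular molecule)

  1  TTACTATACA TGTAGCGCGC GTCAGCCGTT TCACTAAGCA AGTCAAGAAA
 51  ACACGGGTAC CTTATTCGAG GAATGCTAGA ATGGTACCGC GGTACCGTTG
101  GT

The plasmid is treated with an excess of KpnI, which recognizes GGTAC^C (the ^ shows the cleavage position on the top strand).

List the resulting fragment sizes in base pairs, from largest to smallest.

KpnI sites (GGTACC) start at positions 56, 83, 91.
KpnI cuts after base 5 of each site (before the last base), so after positions 60, 87, 95.
Circular molecule, 3 cuts → 3 fragments:
  61–87 → 27 bp
  88–95 → 8 bp
  96–102 then 1–60 → 7 + 60 = 67 bp
Sorted largest to smallest: 67, 27, 8 bp.

67, 27, 8 bp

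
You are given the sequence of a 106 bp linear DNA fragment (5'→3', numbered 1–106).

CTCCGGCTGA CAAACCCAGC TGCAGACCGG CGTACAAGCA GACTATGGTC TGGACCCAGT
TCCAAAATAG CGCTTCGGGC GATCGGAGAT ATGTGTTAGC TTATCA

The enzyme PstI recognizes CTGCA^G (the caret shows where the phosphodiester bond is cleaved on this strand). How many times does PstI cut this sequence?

1

CTGCAG occurs starting at position 20.
PstI cuts at 1 site.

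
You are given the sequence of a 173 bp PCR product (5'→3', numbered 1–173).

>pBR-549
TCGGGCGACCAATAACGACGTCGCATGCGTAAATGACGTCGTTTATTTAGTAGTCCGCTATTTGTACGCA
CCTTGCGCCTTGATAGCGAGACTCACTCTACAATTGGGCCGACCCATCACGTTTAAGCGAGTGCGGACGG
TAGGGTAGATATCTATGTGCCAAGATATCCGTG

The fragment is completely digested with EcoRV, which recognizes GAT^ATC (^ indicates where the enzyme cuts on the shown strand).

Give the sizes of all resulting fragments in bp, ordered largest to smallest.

EcoRV sites (GATATC) start at positions 148, 164.
EcoRV cuts after base 3 of each site, so after positions 150, 166.
Linear molecule, 2 cuts → 3 fragments:
  1–150 → 150 bp
  151–166 → 16 bp
  167–173 → 7 bp
Sorted largest to smallest: 150, 16, 7 bp.

150, 16, 7 bp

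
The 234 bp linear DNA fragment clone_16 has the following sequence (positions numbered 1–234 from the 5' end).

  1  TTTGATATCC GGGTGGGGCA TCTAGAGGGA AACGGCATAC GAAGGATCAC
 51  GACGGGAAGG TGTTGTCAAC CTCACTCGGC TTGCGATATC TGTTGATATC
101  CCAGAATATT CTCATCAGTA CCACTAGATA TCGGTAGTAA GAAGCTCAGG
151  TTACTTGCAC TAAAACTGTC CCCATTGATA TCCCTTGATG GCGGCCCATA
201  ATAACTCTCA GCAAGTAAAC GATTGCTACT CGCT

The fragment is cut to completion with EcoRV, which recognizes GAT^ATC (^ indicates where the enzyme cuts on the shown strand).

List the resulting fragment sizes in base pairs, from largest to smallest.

EcoRV sites (GATATC) start at positions 4, 85, 95, 127, 177.
EcoRV cuts after base 3 of each site, so after positions 6, 87, 97, 129, 179.
Linear molecule, 5 cuts → 6 fragments:
  1–6 → 6 bp
  7–87 → 81 bp
  88–97 → 10 bp
  98–129 → 32 bp
  130–179 → 50 bp
  180–234 → 55 bp
Sorted largest to smallest: 81, 55, 50, 32, 10, 6 bp.

81, 55, 50, 32, 10, 6 bp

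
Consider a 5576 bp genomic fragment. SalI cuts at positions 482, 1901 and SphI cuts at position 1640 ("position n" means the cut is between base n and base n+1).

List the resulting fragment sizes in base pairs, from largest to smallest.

Combined cut positions (sorted): 482, 1640, 1901.
Linear molecule, 3 cuts → 4 fragments:
  482 − 0 = 482 bp
  1640 − 482 = 1158 bp
  1901 − 1640 = 261 bp
  5576 − 1901 = 3675 bp
Sorted largest to smallest: 3675, 1158, 482, 261 bp.

3675, 1158, 482, 261 bp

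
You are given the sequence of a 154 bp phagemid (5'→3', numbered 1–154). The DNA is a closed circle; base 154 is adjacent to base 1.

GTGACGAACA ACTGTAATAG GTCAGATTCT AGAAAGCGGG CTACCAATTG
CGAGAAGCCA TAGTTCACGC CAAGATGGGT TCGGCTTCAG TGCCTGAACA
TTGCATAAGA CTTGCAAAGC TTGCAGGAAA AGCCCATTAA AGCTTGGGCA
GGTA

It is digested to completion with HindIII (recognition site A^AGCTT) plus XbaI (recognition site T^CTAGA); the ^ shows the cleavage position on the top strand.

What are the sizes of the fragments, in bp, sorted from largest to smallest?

HindIII sites (AAGCTT) start at positions 117, 140.
HindIII cuts after the first base of each site, so after positions 117, 140.
The XbaI site (TCTAGA) starts at position 28.
XbaI cuts after the first base of each site, so after position 28.
Combined cut positions: 28, 117, 140.
Circular molecule, 3 cuts → 3 fragments:
  29–117 → 89 bp
  118–140 → 23 bp
  141–154 then 1–28 → 14 + 28 = 42 bp
Sorted largest to smallest: 89, 42, 23 bp.

89, 42, 23 bp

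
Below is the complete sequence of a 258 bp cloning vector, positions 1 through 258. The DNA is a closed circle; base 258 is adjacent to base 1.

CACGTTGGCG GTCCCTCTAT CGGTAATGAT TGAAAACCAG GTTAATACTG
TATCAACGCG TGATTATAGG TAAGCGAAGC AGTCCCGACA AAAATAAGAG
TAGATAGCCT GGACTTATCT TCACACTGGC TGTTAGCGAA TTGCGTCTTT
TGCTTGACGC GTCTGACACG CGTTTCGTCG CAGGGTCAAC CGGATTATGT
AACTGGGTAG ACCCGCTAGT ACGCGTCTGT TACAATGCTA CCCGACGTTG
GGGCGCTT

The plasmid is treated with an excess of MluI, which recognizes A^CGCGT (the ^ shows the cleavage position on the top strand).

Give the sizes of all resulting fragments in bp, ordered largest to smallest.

MluI sites (ACGCGT) start at positions 56, 157, 168, 221.
MluI cuts after the first base of each site, so after positions 56, 157, 168, 221.
Circular molecule, 4 cuts → 4 fragments:
  57–157 → 101 bp
  158–168 → 11 bp
  169–221 → 53 bp
  222–258 then 1–56 → 37 + 56 = 93 bp
Sorted largest to smallest: 101, 93, 53, 11 bp.

101, 93, 53, 11 bp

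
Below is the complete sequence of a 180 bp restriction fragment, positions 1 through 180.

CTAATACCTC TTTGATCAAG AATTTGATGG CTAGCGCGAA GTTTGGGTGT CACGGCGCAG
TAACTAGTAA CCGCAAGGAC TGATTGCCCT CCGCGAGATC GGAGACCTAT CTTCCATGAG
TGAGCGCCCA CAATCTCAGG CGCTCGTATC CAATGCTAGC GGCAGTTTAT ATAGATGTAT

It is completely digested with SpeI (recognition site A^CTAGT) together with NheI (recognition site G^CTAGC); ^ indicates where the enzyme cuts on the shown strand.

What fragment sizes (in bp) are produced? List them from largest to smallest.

The SpeI site (ACTAGT) starts at position 63.
SpeI cuts after the first base of each site, so after position 63.
NheI sites (GCTAGC) start at positions 30, 155.
NheI cuts after the first base of each site, so after positions 30, 155.
Combined cut positions: 30, 63, 155.
Linear molecule, 3 cuts → 4 fragments:
  1–30 → 30 bp
  31–63 → 33 bp
  64–155 → 92 bp
  156–180 → 25 bp
Sorted largest to smallest: 92, 33, 30, 25 bp.

92, 33, 30, 25 bp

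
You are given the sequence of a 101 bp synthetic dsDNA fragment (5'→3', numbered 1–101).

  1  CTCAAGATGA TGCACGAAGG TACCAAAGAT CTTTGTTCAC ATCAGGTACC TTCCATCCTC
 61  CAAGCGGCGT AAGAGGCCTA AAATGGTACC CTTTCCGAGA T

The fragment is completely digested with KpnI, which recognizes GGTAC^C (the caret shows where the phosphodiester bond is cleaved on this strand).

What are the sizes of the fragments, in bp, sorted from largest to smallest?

KpnI sites (GGTACC) start at positions 19, 45, 85.
KpnI cuts after base 5 of each site (before the last base), so after positions 23, 49, 89.
Linear molecule, 3 cuts → 4 fragments:
  1–23 → 23 bp
  24–49 → 26 bp
  50–89 → 40 bp
  90–101 → 12 bp
Sorted largest to smallest: 40, 26, 23, 12 bp.

40, 26, 23, 12 bp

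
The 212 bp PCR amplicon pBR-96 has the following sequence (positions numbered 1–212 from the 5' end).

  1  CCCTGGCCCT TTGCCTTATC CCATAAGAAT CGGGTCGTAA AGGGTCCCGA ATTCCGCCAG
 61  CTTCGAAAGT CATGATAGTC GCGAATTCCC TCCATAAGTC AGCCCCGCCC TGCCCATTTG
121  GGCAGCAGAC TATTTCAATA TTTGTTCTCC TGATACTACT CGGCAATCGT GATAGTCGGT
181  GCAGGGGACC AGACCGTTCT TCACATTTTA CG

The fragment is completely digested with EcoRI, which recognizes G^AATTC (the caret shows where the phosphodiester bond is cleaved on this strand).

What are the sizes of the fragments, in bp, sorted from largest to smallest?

129, 49, 34 bp

EcoRI sites (GAATTC) start at positions 49, 83.
EcoRI cuts after the first base of each site, so after positions 49, 83.
Linear molecule, 2 cuts → 3 fragments:
  1–49 → 49 bp
  50–83 → 34 bp
  84–212 → 129 bp
Sorted largest to smallest: 129, 49, 34 bp.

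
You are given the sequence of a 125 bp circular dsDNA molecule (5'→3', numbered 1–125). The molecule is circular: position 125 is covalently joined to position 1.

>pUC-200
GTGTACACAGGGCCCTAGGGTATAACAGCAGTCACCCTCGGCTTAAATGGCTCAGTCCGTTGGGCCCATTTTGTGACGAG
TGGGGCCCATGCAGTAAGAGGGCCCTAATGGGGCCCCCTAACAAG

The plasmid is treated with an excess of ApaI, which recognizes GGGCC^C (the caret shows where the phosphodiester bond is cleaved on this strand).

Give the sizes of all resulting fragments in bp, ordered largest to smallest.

52, 24, 21, 17, 11 bp

ApaI sites (GGGCCC) start at positions 10, 62, 83, 100, 111.
ApaI cuts after base 5 of each site (before the last base), so after positions 14, 66, 87, 104, 115.
Circular molecule, 5 cuts → 5 fragments:
  15–66 → 52 bp
  67–87 → 21 bp
  88–104 → 17 bp
  105–115 → 11 bp
  116–125 then 1–14 → 10 + 14 = 24 bp
Sorted largest to smallest: 52, 24, 21, 17, 11 bp.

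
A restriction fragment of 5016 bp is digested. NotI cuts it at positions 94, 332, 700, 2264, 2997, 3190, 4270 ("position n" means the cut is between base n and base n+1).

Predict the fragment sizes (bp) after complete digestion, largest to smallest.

Linear molecule, 7 cuts → 8 fragments:
  94 − 0 = 94 bp
  332 − 94 = 238 bp
  700 − 332 = 368 bp
  2264 − 700 = 1564 bp
  2997 − 2264 = 733 bp
  3190 − 2997 = 193 bp
  4270 − 3190 = 1080 bp
  5016 − 4270 = 746 bp
Sorted largest to smallest: 1564, 1080, 746, 733, 368, 238, 193, 94 bp.

1564, 1080, 746, 733, 368, 238, 193, 94 bp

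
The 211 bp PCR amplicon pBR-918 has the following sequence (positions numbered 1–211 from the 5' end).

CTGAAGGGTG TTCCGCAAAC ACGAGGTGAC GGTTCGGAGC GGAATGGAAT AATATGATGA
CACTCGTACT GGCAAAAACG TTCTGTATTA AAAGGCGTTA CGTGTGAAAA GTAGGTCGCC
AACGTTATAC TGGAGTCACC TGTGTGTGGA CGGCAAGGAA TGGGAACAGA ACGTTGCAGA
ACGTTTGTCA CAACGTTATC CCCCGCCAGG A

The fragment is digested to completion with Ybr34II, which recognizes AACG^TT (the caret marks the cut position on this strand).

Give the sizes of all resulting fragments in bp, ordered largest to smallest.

Ybr34II sites (AACGTT) start at positions 77, 121, 170, 180, 192.
Ybr34II cuts after base 4 of each site, so after positions 80, 124, 173, 183, 195.
Linear molecule, 5 cuts → 6 fragments:
  1–80 → 80 bp
  81–124 → 44 bp
  125–173 → 49 bp
  174–183 → 10 bp
  184–195 → 12 bp
  196–211 → 16 bp
Sorted largest to smallest: 80, 49, 44, 16, 12, 10 bp.

80, 49, 44, 16, 12, 10 bp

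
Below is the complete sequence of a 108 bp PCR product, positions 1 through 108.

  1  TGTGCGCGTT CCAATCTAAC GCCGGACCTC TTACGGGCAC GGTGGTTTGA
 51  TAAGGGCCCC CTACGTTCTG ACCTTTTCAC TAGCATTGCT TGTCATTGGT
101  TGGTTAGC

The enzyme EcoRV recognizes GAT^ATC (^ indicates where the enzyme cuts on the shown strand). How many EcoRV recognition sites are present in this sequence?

0

No occurrence of GATATC is present in the sequence.
EcoRV does not cut: 0 sites.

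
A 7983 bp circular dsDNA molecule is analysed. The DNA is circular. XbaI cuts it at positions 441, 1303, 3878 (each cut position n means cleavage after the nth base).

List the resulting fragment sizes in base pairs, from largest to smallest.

4546, 2575, 862 bp

Circular molecule, 3 cuts → 3 fragments:
  1303 − 441 = 862 bp
  3878 − 1303 = 2575 bp
  wrap: 7983 − 3878 + 441 = 4546 bp
Sorted largest to smallest: 4546, 2575, 862 bp.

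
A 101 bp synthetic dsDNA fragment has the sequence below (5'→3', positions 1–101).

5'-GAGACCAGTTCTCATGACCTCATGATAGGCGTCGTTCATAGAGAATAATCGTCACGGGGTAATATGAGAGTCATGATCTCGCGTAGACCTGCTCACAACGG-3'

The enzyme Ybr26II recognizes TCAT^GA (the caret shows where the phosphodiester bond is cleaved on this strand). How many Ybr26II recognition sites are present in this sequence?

TCATGA occurs starting at positions 12, 20, 71.
Ybr26II cuts at 3 sites.

3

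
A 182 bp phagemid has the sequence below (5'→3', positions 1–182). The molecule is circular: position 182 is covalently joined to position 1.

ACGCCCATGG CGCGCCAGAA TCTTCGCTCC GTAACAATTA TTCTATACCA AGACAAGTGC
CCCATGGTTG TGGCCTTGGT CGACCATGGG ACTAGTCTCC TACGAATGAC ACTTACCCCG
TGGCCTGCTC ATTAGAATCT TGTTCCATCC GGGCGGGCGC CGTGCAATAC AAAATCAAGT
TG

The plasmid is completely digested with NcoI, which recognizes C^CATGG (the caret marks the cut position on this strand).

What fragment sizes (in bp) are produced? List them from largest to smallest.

NcoI sites (CCATGG) start at positions 5, 62, 84.
NcoI cuts after the first base of each site, so after positions 5, 62, 84.
Circular molecule, 3 cuts → 3 fragments:
  6–62 → 57 bp
  63–84 → 22 bp
  85–182 then 1–5 → 98 + 5 = 103 bp
Sorted largest to smallest: 103, 57, 22 bp.

103, 57, 22 bp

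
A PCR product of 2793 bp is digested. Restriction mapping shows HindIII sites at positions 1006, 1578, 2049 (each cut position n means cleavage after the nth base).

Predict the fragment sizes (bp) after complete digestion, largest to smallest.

1006, 744, 572, 471 bp

Linear molecule, 3 cuts → 4 fragments:
  1006 − 0 = 1006 bp
  1578 − 1006 = 572 bp
  2049 − 1578 = 471 bp
  2793 − 2049 = 744 bp
Sorted largest to smallest: 1006, 744, 572, 471 bp.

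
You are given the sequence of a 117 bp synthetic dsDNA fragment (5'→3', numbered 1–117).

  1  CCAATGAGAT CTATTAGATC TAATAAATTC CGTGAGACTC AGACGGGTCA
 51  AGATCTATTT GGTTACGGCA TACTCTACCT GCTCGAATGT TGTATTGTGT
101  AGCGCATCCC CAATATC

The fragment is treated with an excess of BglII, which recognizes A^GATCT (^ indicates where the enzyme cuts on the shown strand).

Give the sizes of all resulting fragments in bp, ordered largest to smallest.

66, 35, 9, 7 bp

BglII sites (AGATCT) start at positions 7, 16, 51.
BglII cuts after the first base of each site, so after positions 7, 16, 51.
Linear molecule, 3 cuts → 4 fragments:
  1–7 → 7 bp
  8–16 → 9 bp
  17–51 → 35 bp
  52–117 → 66 bp
Sorted largest to smallest: 66, 35, 9, 7 bp.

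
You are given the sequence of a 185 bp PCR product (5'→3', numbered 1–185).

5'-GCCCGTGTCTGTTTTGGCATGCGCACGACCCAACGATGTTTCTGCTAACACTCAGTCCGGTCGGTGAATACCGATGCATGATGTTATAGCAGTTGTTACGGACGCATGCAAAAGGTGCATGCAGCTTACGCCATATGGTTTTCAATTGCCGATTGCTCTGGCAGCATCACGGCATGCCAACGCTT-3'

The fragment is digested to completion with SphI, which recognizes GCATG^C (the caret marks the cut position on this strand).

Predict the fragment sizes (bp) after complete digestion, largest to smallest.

SphI sites (GCATGC) start at positions 17, 104, 117, 172.
SphI cuts after base 5 of each site (before the last base), so after positions 21, 108, 121, 176.
Linear molecule, 4 cuts → 5 fragments:
  1–21 → 21 bp
  22–108 → 87 bp
  109–121 → 13 bp
  122–176 → 55 bp
  177–185 → 9 bp
Sorted largest to smallest: 87, 55, 21, 13, 9 bp.

87, 55, 21, 13, 9 bp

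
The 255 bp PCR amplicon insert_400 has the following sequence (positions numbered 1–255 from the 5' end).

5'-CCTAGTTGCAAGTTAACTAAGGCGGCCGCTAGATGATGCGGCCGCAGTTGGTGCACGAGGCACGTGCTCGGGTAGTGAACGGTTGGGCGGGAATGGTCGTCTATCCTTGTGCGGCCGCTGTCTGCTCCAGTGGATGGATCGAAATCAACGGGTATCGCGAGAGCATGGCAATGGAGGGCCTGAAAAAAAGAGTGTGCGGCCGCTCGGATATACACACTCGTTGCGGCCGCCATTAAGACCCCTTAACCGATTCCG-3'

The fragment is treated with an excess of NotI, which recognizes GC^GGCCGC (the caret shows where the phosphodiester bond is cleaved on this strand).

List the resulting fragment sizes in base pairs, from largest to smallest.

85, 73, 31, 27, 23, 16 bp

NotI sites (GCGGCCGC) start at positions 22, 38, 111, 196, 223.
NotI cuts after base 2 of each site, so after positions 23, 39, 112, 197, 224.
Linear molecule, 5 cuts → 6 fragments:
  1–23 → 23 bp
  24–39 → 16 bp
  40–112 → 73 bp
  113–197 → 85 bp
  198–224 → 27 bp
  225–255 → 31 bp
Sorted largest to smallest: 85, 73, 31, 27, 23, 16 bp.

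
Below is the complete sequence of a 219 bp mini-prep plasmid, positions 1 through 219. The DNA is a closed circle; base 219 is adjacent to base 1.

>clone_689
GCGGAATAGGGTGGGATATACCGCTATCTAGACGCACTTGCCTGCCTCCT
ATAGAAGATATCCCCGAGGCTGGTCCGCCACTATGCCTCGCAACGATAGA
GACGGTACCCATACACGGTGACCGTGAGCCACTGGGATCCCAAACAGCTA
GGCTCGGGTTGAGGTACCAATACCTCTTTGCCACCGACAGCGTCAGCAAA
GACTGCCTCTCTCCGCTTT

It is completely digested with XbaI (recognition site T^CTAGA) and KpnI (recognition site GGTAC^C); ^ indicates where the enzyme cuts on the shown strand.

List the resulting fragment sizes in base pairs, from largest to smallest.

The XbaI site (TCTAGA) starts at position 27.
XbaI cuts after the first base of each site, so after position 27.
KpnI sites (GGTACC) start at positions 104, 163.
KpnI cuts after base 5 of each site (before the last base), so after positions 108, 167.
Combined cut positions: 27, 108, 167.
Circular molecule, 3 cuts → 3 fragments:
  28–108 → 81 bp
  109–167 → 59 bp
  168–219 then 1–27 → 52 + 27 = 79 bp
Sorted largest to smallest: 81, 79, 59 bp.

81, 79, 59 bp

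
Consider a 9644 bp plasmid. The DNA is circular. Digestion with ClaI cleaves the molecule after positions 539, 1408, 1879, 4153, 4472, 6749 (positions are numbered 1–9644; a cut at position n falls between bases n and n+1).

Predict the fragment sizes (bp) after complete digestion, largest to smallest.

Circular molecule, 6 cuts → 6 fragments:
  1408 − 539 = 869 bp
  1879 − 1408 = 471 bp
  4153 − 1879 = 2274 bp
  4472 − 4153 = 319 bp
  6749 − 4472 = 2277 bp
  wrap: 9644 − 6749 + 539 = 3434 bp
Sorted largest to smallest: 3434, 2277, 2274, 869, 471, 319 bp.

3434, 2277, 2274, 869, 471, 319 bp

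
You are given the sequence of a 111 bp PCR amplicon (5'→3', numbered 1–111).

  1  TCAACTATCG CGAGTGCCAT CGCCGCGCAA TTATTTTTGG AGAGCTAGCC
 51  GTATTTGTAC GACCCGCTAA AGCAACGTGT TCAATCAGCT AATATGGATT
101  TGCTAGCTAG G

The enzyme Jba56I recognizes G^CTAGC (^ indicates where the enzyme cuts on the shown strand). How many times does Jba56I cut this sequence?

2

GCTAGC occurs starting at positions 44, 102.
Jba56I cuts at 2 sites.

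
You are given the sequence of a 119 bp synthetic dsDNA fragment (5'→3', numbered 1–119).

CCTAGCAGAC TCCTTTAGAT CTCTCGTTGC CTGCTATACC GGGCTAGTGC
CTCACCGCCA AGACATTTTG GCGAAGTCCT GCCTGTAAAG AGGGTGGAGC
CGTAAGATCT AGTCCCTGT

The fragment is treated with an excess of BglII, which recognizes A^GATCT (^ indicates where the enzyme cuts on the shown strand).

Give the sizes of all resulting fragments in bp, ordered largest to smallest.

88, 17, 14 bp

BglII sites (AGATCT) start at positions 17, 105.
BglII cuts after the first base of each site, so after positions 17, 105.
Linear molecule, 2 cuts → 3 fragments:
  1–17 → 17 bp
  18–105 → 88 bp
  106–119 → 14 bp
Sorted largest to smallest: 88, 17, 14 bp.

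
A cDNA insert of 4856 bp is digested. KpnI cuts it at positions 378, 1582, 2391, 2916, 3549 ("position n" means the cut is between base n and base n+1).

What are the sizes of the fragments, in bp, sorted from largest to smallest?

1307, 1204, 809, 633, 525, 378 bp

Linear molecule, 5 cuts → 6 fragments:
  378 − 0 = 378 bp
  1582 − 378 = 1204 bp
  2391 − 1582 = 809 bp
  2916 − 2391 = 525 bp
  3549 − 2916 = 633 bp
  4856 − 3549 = 1307 bp
Sorted largest to smallest: 1307, 1204, 809, 633, 525, 378 bp.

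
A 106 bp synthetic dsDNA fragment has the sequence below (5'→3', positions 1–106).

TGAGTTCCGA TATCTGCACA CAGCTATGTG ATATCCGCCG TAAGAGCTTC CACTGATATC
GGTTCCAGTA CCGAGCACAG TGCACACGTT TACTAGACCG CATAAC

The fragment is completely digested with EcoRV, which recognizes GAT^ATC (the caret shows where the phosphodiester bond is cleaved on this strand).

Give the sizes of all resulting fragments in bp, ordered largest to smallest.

EcoRV sites (GATATC) start at positions 9, 30, 55.
EcoRV cuts after base 3 of each site, so after positions 11, 32, 57.
Linear molecule, 3 cuts → 4 fragments:
  1–11 → 11 bp
  12–32 → 21 bp
  33–57 → 25 bp
  58–106 → 49 bp
Sorted largest to smallest: 49, 25, 21, 11 bp.

49, 25, 21, 11 bp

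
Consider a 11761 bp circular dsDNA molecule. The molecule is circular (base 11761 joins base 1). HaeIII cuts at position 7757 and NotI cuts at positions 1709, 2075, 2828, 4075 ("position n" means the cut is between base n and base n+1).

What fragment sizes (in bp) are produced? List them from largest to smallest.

Combined cut positions (sorted): 1709, 2075, 2828, 4075, 7757.
Circular molecule, 5 cuts → 5 fragments:
  2075 − 1709 = 366 bp
  2828 − 2075 = 753 bp
  4075 − 2828 = 1247 bp
  7757 − 4075 = 3682 bp
  wrap: 11761 − 7757 + 1709 = 5713 bp
Sorted largest to smallest: 5713, 3682, 1247, 753, 366 bp.

5713, 3682, 1247, 753, 366 bp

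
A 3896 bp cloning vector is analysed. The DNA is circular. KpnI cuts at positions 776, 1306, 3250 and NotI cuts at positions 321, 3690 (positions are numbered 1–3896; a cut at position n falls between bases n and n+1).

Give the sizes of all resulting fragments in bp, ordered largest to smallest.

Combined cut positions (sorted): 321, 776, 1306, 3250, 3690.
Circular molecule, 5 cuts → 5 fragments:
  776 − 321 = 455 bp
  1306 − 776 = 530 bp
  3250 − 1306 = 1944 bp
  3690 − 3250 = 440 bp
  wrap: 3896 − 3690 + 321 = 527 bp
Sorted largest to smallest: 1944, 530, 527, 455, 440 bp.

1944, 530, 527, 455, 440 bp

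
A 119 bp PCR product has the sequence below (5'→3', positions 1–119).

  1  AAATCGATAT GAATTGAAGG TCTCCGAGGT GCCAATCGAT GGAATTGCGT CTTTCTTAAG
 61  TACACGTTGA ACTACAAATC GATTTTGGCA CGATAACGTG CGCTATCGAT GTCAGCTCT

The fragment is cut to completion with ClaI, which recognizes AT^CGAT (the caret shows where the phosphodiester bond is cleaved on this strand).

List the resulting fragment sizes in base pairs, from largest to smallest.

43, 32, 27, 13, 4 bp

ClaI sites (ATCGAT) start at positions 3, 35, 78, 105.
ClaI cuts after base 2 of each site, so after positions 4, 36, 79, 106.
Linear molecule, 4 cuts → 5 fragments:
  1–4 → 4 bp
  5–36 → 32 bp
  37–79 → 43 bp
  80–106 → 27 bp
  107–119 → 13 bp
Sorted largest to smallest: 43, 32, 27, 13, 4 bp.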